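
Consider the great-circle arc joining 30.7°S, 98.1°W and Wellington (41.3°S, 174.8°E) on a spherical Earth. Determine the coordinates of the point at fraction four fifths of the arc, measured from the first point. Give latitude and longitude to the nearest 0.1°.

≈ 45.2°S, 167.2°W

Write both endpoints as unit vectors p₁, p₂ with components (cos φ cos λ, cos φ sin λ, sin φ).
The central angle between the endpoints is δ = arccos(p₁·p₂) ≈ 1.192 rad (68.3°).
Interpolate at f = 4/5 with slerp weights a = sin((1−f)δ)/sin δ ≈ 0.254, b = sin(fδ)/sin δ ≈ 0.878.
p = a·p₁ + b·p₂ ≈ (-0.688, -0.157, -0.709); φ = arcsin(p_z) ≈ -45.16°, λ = atan2(p_y, p_x) ≈ -167.17°.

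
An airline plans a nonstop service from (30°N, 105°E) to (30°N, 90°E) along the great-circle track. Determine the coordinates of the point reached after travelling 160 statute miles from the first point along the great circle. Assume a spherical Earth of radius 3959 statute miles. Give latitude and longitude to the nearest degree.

The haversine formula gives a central angle δ ≈ 0.227 rad (13.0°) between the endpoints. The total great-circle distance is δ·R ≈ 0.227 × 3959 ≈ 897 mi, so the target fraction is f = 160/897 ≈ 0.178.
Interpolate at f ≈ 0.178 with slerp weights a = sin((1−f)δ)/sin δ ≈ 0.824, b = sin(fδ)/sin δ ≈ 0.180.
p = a·p₁ + b·p₂ ≈ (-0.185, 0.845, 0.502); φ = arcsin(p_z) ≈ 30.13°, λ = atan2(p_y, p_x) ≈ 102.33°.

≈ (30°N, 102°E)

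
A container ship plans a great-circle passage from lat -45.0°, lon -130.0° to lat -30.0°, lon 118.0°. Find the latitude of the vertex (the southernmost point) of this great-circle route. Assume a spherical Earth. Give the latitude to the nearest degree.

≈ -55°

The great circle lies in the plane with unit normal n̂ = (p₁ × p₂)/|p₁ × p₂|.
Here n̂_z ≈ -0.572; the vertex latitude is φ_max = arccos|n̂_z| ≈ 55.1°.
Check via Clairaut: cos φ_max = |cos φ₁| · sin C = cos(45.0°)·sin(126.0°) ≈ 0.572, again giving ≈ 55.1°.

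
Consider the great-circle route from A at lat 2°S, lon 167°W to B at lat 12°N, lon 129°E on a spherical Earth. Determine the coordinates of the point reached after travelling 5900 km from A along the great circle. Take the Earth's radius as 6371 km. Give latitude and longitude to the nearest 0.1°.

Convert each endpoint to a unit vector on the sphere (x = cos φ cos λ, y = cos φ sin λ, z = sin φ).
The central angle between the endpoints is δ = arccos(p₁·p₂) ≈ 1.136 rad (65.1°). The total great-circle distance is δ·R ≈ 1.136 × 6371 ≈ 7237 km, so the target fraction is f = 5900/7237 ≈ 0.815.
Interpolate at f ≈ 0.815 with slerp weights a = sin((1−f)δ)/sin δ ≈ 0.230, b = sin(fδ)/sin δ ≈ 0.881.
p = a·p₁ + b·p₂ ≈ (-0.766, 0.618, 0.175); φ = arcsin(p_z) ≈ 10.09°, λ = atan2(p_y, p_x) ≈ 141.10°.

≈ lat 10.1°N, lon 141.1°E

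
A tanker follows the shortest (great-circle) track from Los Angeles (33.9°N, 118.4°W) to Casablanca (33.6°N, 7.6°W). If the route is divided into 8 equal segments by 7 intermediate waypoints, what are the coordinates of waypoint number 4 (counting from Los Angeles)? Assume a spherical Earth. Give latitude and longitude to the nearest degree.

From cos δ = sin φ₁ sin φ₂ + cos φ₁ cos φ₂ cos Δλ, the central angle is δ ≈ 1.508 rad (86.4°).
Interpolate at f = 4/8 with slerp weights a = sin((1−f)δ)/sin δ ≈ 0.686, b = sin(fδ)/sin δ ≈ 0.686.
p = a·p₁ + b·p₂ ≈ (0.295, -0.576, 0.762); φ = arcsin(p_z) ≈ 49.64°, λ = atan2(p_y, p_x) ≈ -62.85°.

≈ 50°N, 63°W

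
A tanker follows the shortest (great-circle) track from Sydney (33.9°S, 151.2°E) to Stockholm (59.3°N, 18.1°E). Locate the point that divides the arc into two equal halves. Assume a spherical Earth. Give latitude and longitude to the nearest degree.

Write both endpoints as unit vectors p₁, p₂ with components (cos φ cos λ, cos φ sin λ, sin φ).
The central angle between the endpoints is δ = arccos(p₁·p₂) ≈ 2.448 rad (140.3°).
Interpolate at f = 1/2 with slerp weights a = sin((1−f)δ)/sin δ ≈ 1.472, b = sin(fδ)/sin δ ≈ 1.472.
p = a·p₁ + b·p₂ ≈ (-0.356, 0.822, 0.445); φ = arcsin(p_z) ≈ 26.40°, λ = atan2(p_y, p_x) ≈ 113.43°.

≈ 26°N, 113°E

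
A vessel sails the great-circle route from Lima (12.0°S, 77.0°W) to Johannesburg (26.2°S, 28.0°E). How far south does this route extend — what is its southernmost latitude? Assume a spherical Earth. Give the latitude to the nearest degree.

The great circle lies in the plane with unit normal n̂ = (p₁ × p₂)/|p₁ × p₂|.
Here n̂_z ≈ +0.856; the vertex latitude is φ_max = arccos|n̂_z| ≈ 31.2°.

≈ 31°S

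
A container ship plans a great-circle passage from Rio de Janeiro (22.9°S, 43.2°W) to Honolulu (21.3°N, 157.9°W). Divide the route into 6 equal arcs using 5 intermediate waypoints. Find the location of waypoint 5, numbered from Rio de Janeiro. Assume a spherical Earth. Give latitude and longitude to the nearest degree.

≈ 15°N, 138°W

Convert each endpoint to a unit vector on the sphere (x = cos φ cos λ, y = cos φ sin λ, z = sin φ).
The central angle between the endpoints is δ = arccos(p₁·p₂) ≈ 2.094 rad (120.0°).
Interpolate at f = 5/6 with slerp weights a = sin((1−f)δ)/sin δ ≈ 0.395, b = sin(fδ)/sin δ ≈ 1.137.
p = a·p₁ + b·p₂ ≈ (-0.716, -0.648, 0.259); φ = arcsin(p_z) ≈ 15.03°, λ = atan2(p_y, p_x) ≈ -137.89°.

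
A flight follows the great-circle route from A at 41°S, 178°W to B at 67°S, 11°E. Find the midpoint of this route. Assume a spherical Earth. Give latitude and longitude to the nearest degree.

≈ 77°S, 173°E

The haversine formula gives a central angle δ ≈ 1.253 rad (71.8°) between the endpoints.
Interpolate at f = 1/2 with slerp weights a = sin((1−f)δ)/sin δ ≈ 0.617, b = sin(fδ)/sin δ ≈ 0.617.
p = a·p₁ + b·p₂ ≈ (-0.229, 0.030, -0.973); φ = arcsin(p_z) ≈ -76.66°, λ = atan2(p_y, p_x) ≈ 172.59°.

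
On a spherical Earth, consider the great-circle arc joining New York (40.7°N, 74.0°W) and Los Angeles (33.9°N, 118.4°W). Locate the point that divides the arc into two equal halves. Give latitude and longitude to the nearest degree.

≈ 39°N, 97°W

Write both endpoints as unit vectors p₁, p₂ with components (cos φ cos λ, cos φ sin λ, sin φ).
The central angle between the endpoints is δ = arccos(p₁·p₂) ≈ 0.621 rad (35.6°).
Interpolate at f = 1/2 with slerp weights a = sin((1−f)δ)/sin δ ≈ 0.525, b = sin(fδ)/sin δ ≈ 0.525.
p = a·p₁ + b·p₂ ≈ (-0.098, -0.766, 0.635); φ = arcsin(p_z) ≈ 39.44°, λ = atan2(p_y, p_x) ≈ -97.26°.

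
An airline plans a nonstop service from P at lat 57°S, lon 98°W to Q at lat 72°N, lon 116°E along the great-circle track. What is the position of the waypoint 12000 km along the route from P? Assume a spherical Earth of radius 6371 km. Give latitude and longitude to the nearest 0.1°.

Write both endpoints as unit vectors p₁, p₂ with components (cos φ cos λ, cos φ sin λ, sin φ).
The central angle between the endpoints is δ = arccos(p₁·p₂) ≈ 2.785 rad (159.6°). The total great-circle distance is δ·R ≈ 2.785 × 6371 ≈ 17744 km, so the target fraction is f = 12000/17744 ≈ 0.676.
Interpolate at f ≈ 0.676 with slerp weights a = sin((1−f)δ)/sin δ ≈ 2.248, b = sin(fδ)/sin δ ≈ 2.727.
p = a·p₁ + b·p₂ ≈ (-0.540, -0.455, 0.708); φ = arcsin(p_z) ≈ 45.09°, λ = atan2(p_y, p_x) ≈ -139.87°.

≈ lat 45.1°N, lon 139.9°W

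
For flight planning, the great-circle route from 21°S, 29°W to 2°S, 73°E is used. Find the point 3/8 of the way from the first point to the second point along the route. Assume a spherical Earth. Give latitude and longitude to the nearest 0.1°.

≈ 20.2°S, 11.3°E

From cos δ = sin φ₁ sin φ₂ + cos φ₁ cos φ₂ cos Δλ, the central angle is δ ≈ 1.753 rad (100.5°).
Interpolate at f = 3/8 with slerp weights a = sin((1−f)δ)/sin δ ≈ 0.904, b = sin(fδ)/sin δ ≈ 0.621.
p = a·p₁ + b·p₂ ≈ (0.920, 0.185, -0.346); φ = arcsin(p_z) ≈ -20.23°, λ = atan2(p_y, p_x) ≈ 11.35°.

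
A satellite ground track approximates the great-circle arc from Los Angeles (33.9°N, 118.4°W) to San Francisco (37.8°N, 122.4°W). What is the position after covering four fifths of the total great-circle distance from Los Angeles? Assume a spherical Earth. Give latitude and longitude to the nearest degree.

Write both endpoints as unit vectors p₁, p₂ with components (cos φ cos λ, cos φ sin λ, sin φ).
The central angle between the endpoints is δ = arccos(p₁·p₂) ≈ 0.088 rad (5.1°).
Interpolate at f = 4/5 with slerp weights a = sin((1−f)δ)/sin δ ≈ 0.200, b = sin(fδ)/sin δ ≈ 0.800.
p = a·p₁ + b·p₂ ≈ (-0.418, -0.680, 0.602); φ = arcsin(p_z) ≈ 37.03°, λ = atan2(p_y, p_x) ≈ -121.57°.

≈ (37°N, 122°W)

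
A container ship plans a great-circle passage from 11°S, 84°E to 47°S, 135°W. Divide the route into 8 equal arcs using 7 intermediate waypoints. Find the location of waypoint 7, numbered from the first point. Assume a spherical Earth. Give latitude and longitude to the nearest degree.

From cos δ = sin φ₁ sin φ₂ + cos φ₁ cos φ₂ cos Δλ, the central angle is δ ≈ 1.961 rad (112.4°).
Interpolate at f = 7/8 with slerp weights a = sin((1−f)δ)/sin δ ≈ 0.262, b = sin(fδ)/sin δ ≈ 1.070.
p = a·p₁ + b·p₂ ≈ (-0.489, -0.260, -0.833); φ = arcsin(p_z) ≈ -56.37°, λ = atan2(p_y, p_x) ≈ -152.03°.

≈ 56°S, 152°W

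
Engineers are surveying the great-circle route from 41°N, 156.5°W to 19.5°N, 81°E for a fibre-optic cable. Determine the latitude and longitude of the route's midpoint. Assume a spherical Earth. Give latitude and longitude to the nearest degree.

≈ 50°N, 131°E

Write both endpoints as unit vectors p₁, p₂ with components (cos φ cos λ, cos φ sin λ, sin φ).
The central angle between the endpoints is δ = arccos(p₁·p₂) ≈ 1.735 rad (99.4°).
Interpolate at f = 1/2 with slerp weights a = sin((1−f)δ)/sin δ ≈ 0.773, b = sin(fδ)/sin δ ≈ 0.773.
p = a·p₁ + b·p₂ ≈ (-0.421, 0.487, 0.765); φ = arcsin(p_z) ≈ 49.92°, λ = atan2(p_y, p_x) ≈ 130.84°.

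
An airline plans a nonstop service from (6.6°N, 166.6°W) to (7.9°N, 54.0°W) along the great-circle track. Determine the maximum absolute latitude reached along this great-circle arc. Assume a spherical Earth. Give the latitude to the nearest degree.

The great circle lies in the plane with unit normal n̂ = (p₁ × p₂)/|p₁ × p₂|.
Here n̂_z ≈ +0.975; the vertex latitude is φ_max = arccos|n̂_z| ≈ 12.9°.
Check via Clairaut: cos φ_max = |cos φ₁| · sin C = cos(6.6°)·sin(78.8°) ≈ 0.975, again giving ≈ 12.9°.

≈ 13°N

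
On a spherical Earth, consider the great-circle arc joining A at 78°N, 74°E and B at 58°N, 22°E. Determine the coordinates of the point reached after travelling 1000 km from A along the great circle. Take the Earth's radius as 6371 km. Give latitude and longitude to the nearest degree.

Write both endpoints as unit vectors p₁, p₂ with components (cos φ cos λ, cos φ sin λ, sin φ).
The central angle between the endpoints is δ = arccos(p₁·p₂) ≈ 0.457 rad (26.2°). The total great-circle distance is δ·R ≈ 0.457 × 6371 ≈ 2912 km, so the target fraction is f = 1000/2912 ≈ 0.343.
Interpolate at f ≈ 0.343 with slerp weights a = sin((1−f)δ)/sin δ ≈ 0.670, b = sin(fδ)/sin δ ≈ 0.354.
p = a·p₁ + b·p₂ ≈ (0.212, 0.204, 0.956); φ = arcsin(p_z) ≈ 72.86°, λ = atan2(p_y, p_x) ≈ 43.87°.

≈ 73°N, 44°E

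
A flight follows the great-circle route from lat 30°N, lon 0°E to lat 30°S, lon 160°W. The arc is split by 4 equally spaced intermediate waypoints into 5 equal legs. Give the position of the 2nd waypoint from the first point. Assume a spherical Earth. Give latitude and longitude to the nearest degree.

≈ lat 8°N, lon 66°W

From cos δ = sin φ₁ sin φ₂ + cos φ₁ cos φ₂ cos Δλ, the central angle is δ ≈ 2.840 rad (162.7°).
Interpolate at f = 2/5 with slerp weights a = sin((1−f)δ)/sin δ ≈ 3.333, b = sin(fδ)/sin δ ≈ 3.050.
p = a·p₁ + b·p₂ ≈ (0.405, -0.903, 0.142); φ = arcsin(p_z) ≈ 8.15°, λ = atan2(p_y, p_x) ≈ -65.87°.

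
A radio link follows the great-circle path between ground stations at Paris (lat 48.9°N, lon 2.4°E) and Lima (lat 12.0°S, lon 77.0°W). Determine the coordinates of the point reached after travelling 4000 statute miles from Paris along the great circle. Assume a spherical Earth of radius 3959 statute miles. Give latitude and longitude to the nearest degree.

Convert each endpoint to a unit vector on the sphere (x = cos φ cos λ, y = cos φ sin λ, z = sin φ).
The central angle between the endpoints is δ = arccos(p₁·p₂) ≈ 1.609 rad (92.2°). The total great-circle distance is δ·R ≈ 1.609 × 3959 ≈ 6371 mi, so the target fraction is f = 4000/6371 ≈ 0.628.
Interpolate at f ≈ 0.628 with slerp weights a = sin((1−f)δ)/sin δ ≈ 0.564, b = sin(fδ)/sin δ ≈ 0.848.
p = a·p₁ + b·p₂ ≈ (0.557, -0.792, 0.249); φ = arcsin(p_z) ≈ 14.41°, λ = atan2(p_y, p_x) ≈ -54.89°.

≈ lat 14°N, lon 55°W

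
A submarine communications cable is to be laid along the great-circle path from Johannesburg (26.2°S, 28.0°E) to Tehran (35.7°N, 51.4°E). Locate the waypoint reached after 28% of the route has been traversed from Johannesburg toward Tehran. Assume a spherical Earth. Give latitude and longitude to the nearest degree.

Write both endpoints as unit vectors p₁, p₂ with components (cos φ cos λ, cos φ sin λ, sin φ).
The central angle between the endpoints is δ = arccos(p₁·p₂) ≈ 1.147 rad (65.7°).
Interpolate at f = 0.28 with slerp weights a = sin((1−f)δ)/sin δ ≈ 0.806, b = sin(fδ)/sin δ ≈ 0.346.
p = a·p₁ + b·p₂ ≈ (0.814, 0.560, -0.154); φ = arcsin(p_z) ≈ -8.86°, λ = atan2(p_y, p_x) ≈ 34.49°.

≈ (9°S, 34°E)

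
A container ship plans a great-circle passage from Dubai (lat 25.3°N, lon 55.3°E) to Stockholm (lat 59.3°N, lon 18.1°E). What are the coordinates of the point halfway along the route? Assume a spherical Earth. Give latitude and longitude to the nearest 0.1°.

From cos δ = sin φ₁ sin φ₂ + cos φ₁ cos φ₂ cos Δλ, the central angle is δ ≈ 0.745 rad (42.7°).
Interpolate at f = 1/2 with slerp weights a = sin((1−f)δ)/sin δ ≈ 0.537, b = sin(fδ)/sin δ ≈ 0.537.
p = a·p₁ + b·p₂ ≈ (0.537, 0.484, 0.691); φ = arcsin(p_z) ≈ 43.71°, λ = atan2(p_y, p_x) ≈ 42.05°.

≈ lat 43.7°N, lon 42.0°E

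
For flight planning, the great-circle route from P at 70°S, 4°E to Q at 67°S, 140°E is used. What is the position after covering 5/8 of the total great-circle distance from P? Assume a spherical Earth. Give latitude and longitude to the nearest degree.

Write both endpoints as unit vectors p₁, p₂ with components (cos φ cos λ, cos φ sin λ, sin φ).
The central angle between the endpoints is δ = arccos(p₁·p₂) ≈ 0.694 rad (39.7°).
Interpolate at f = 5/8 with slerp weights a = sin((1−f)δ)/sin δ ≈ 0.402, b = sin(fδ)/sin δ ≈ 0.657.
p = a·p₁ + b·p₂ ≈ (-0.059, 0.175, -0.983); φ = arcsin(p_z) ≈ -79.37°, λ = atan2(p_y, p_x) ≈ 108.79°.

≈ 79°S, 109°E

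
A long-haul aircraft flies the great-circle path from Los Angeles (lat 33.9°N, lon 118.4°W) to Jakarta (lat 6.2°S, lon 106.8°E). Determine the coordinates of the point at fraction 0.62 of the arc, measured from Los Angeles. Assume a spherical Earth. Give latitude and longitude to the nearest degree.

Convert each endpoint to a unit vector on the sphere (x = cos φ cos λ, y = cos φ sin λ, z = sin φ).
The central angle between the endpoints is δ = arccos(p₁·p₂) ≈ 2.267 rad (129.9°).
Interpolate at f = 0.62 with slerp weights a = sin((1−f)δ)/sin δ ≈ 0.989, b = sin(fδ)/sin δ ≈ 1.286.
p = a·p₁ + b·p₂ ≈ (-0.760, 0.502, 0.413); φ = arcsin(p_z) ≈ 24.39°, λ = atan2(p_y, p_x) ≈ 146.58°.

≈ lat 24°N, lon 147°E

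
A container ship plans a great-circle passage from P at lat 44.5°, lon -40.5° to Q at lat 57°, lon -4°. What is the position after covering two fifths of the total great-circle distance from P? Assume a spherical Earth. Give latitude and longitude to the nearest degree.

≈ lat 51°, lon -28°

From cos δ = sin φ₁ sin φ₂ + cos φ₁ cos φ₂ cos Δλ, the central angle is δ ≈ 0.451 rad (25.8°).
Interpolate at f = 2/5 with slerp weights a = sin((1−f)δ)/sin δ ≈ 0.613, b = sin(fδ)/sin δ ≈ 0.412.
p = a·p₁ + b·p₂ ≈ (0.556, -0.300, 0.775); φ = arcsin(p_z) ≈ 50.81°, λ = atan2(p_y, p_x) ≈ -28.32°.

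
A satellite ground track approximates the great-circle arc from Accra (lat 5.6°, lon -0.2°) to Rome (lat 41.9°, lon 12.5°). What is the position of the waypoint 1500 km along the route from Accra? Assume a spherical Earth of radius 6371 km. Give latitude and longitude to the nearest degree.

≈ lat 19°, lon 4°

Convert each endpoint to a unit vector on the sphere (x = cos φ cos λ, y = cos φ sin λ, z = sin φ).
The central angle between the endpoints is δ = arccos(p₁·p₂) ≈ 0.664 rad (38.0°). The total great-circle distance is δ·R ≈ 0.664 × 6371 ≈ 4228 km, so the target fraction is f = 1500/4228 ≈ 0.355.
Interpolate at f ≈ 0.355 with slerp weights a = sin((1−f)δ)/sin δ ≈ 0.674, b = sin(fδ)/sin δ ≈ 0.379.
p = a·p₁ + b·p₂ ≈ (0.946, 0.059, 0.319); φ = arcsin(p_z) ≈ 18.58°, λ = atan2(p_y, p_x) ≈ 3.55°.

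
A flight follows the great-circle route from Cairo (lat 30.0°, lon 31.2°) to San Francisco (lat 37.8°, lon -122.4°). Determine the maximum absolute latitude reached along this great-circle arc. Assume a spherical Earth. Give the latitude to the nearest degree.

≈ 71°

The great circle lies in the plane with unit normal n̂ = (p₁ × p₂)/|p₁ × p₂|.
Here n̂_z ≈ -0.320; the vertex latitude is φ_max = arccos|n̂_z| ≈ 71.4°.
Check via Clairaut: cos φ_max = |cos φ₁| · sin C = cos(30.0°)·sin(21.7°) ≈ 0.320, again giving ≈ 71.4°.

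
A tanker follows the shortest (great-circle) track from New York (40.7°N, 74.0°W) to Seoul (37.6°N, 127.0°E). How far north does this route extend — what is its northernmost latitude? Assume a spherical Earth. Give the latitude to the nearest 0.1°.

≈ 77.4°N

The great circle lies in the plane with unit normal n̂ = (p₁ × p₂)/|p₁ × p₂|.
Here n̂_z ≈ -0.218; the vertex latitude is φ_max = arccos|n̂_z| ≈ 77.4°.
Check via Clairaut: cos φ_max = |cos φ₁| · sin C = cos(40.7°)·sin(16.7°) ≈ 0.218, again giving ≈ 77.4°.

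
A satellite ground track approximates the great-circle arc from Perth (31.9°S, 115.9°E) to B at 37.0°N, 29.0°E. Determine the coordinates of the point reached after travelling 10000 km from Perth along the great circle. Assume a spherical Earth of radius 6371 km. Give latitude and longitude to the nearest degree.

≈ 28°N, 45°E

From cos δ = sin φ₁ sin φ₂ + cos φ₁ cos φ₂ cos Δλ, the central angle is δ ≈ 1.856 rad (106.3°). The total great-circle distance is δ·R ≈ 1.856 × 6371 ≈ 11825 km, so the target fraction is f = 10000/11825 ≈ 0.846.
Interpolate at f ≈ 0.846 with slerp weights a = sin((1−f)δ)/sin δ ≈ 0.294, b = sin(fδ)/sin δ ≈ 1.042.
p = a·p₁ + b·p₂ ≈ (0.619, 0.628, 0.472); φ = arcsin(p_z) ≈ 28.14°, λ = atan2(p_y, p_x) ≈ 45.44°.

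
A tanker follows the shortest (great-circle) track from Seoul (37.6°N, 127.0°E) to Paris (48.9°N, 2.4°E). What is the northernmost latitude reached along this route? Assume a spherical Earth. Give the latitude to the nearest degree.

The great circle lies in the plane with unit normal n̂ = (p₁ × p₂)/|p₁ × p₂|.
Here n̂_z ≈ -0.435; the vertex latitude is φ_max = arccos|n̂_z| ≈ 64.2°.

≈ 64°N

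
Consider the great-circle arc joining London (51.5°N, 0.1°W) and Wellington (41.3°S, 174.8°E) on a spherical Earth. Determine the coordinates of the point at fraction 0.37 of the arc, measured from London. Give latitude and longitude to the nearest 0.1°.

The haversine formula gives a central angle δ ≈ 2.953 rad (169.2°) between the endpoints.
Interpolate at f = 0.37 with slerp weights a = sin((1−f)δ)/sin δ ≈ 5.122, b = sin(fδ)/sin δ ≈ 4.746.
p = a·p₁ + b·p₂ ≈ (-0.362, 0.318, 0.876); φ = arcsin(p_z) ≈ 61.20°, λ = atan2(p_y, p_x) ≈ 138.75°.

≈ (61.2°N, 138.8°E)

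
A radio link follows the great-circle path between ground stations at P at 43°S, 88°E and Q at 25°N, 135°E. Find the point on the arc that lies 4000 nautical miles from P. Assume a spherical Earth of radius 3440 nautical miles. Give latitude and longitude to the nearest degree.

Convert each endpoint to a unit vector on the sphere (x = cos φ cos λ, y = cos φ sin λ, z = sin φ).
The central angle between the endpoints is δ = arccos(p₁·p₂) ≈ 1.406 rad (80.6°). The total great-circle distance is δ·R ≈ 1.406 × 3440 ≈ 4837 nmi, so the target fraction is f = 4000/4837 ≈ 0.827.
Interpolate at f ≈ 0.827 with slerp weights a = sin((1−f)δ)/sin δ ≈ 0.244, b = sin(fδ)/sin δ ≈ 0.930.
p = a·p₁ + b·p₂ ≈ (-0.590, 0.775, 0.227); φ = arcsin(p_z) ≈ 13.10°, λ = atan2(p_y, p_x) ≈ 127.29°.

≈ 13°N, 127°E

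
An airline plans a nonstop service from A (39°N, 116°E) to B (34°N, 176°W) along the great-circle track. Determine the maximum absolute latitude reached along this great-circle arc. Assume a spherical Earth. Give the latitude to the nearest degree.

The great circle lies in the plane with unit normal n̂ = (p₁ × p₂)/|p₁ × p₂|.
Here n̂_z ≈ +0.742; the vertex latitude is φ_max = arccos|n̂_z| ≈ 42.1°.
Check via Clairaut: cos φ_max = |cos φ₁| · sin C = cos(39.0°)·sin(72.7°) ≈ 0.742, again giving ≈ 42.1°.

≈ 42°N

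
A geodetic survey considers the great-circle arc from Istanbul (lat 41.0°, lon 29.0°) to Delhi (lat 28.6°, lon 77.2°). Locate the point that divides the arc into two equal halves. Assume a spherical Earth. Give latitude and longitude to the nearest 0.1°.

Write both endpoints as unit vectors p₁, p₂ with components (cos φ cos λ, cos φ sin λ, sin φ).
The central angle between the endpoints is δ = arccos(p₁·p₂) ≈ 0.714 rad (40.9°).
Interpolate at f = 1/2 with slerp weights a = sin((1−f)δ)/sin δ ≈ 0.534, b = sin(fδ)/sin δ ≈ 0.534.
p = a·p₁ + b·p₂ ≈ (0.456, 0.652, 0.606); φ = arcsin(p_z) ≈ 37.27°, λ = atan2(p_y, p_x) ≈ 55.03°.

≈ lat 37.3°, lon 55.0°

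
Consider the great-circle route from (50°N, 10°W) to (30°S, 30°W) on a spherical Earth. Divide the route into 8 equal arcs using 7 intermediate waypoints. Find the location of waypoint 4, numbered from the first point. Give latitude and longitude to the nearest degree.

≈ (10°N, 21°W)

From cos δ = sin φ₁ sin φ₂ + cos φ₁ cos φ₂ cos Δλ, the central angle is δ ≈ 1.430 rad (81.9°).
Interpolate at f = 4/8 with slerp weights a = sin((1−f)δ)/sin δ ≈ 0.662, b = sin(fδ)/sin δ ≈ 0.662.
p = a·p₁ + b·p₂ ≈ (0.916, -0.361, 0.176); φ = arcsin(p_z) ≈ 10.15°, λ = atan2(p_y, p_x) ≈ -21.49°.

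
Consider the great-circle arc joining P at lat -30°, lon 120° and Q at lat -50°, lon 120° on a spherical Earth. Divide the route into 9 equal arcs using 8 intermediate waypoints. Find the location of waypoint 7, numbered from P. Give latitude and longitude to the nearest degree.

≈ lat -46°, lon 120°

Write both endpoints as unit vectors p₁, p₂ with components (cos φ cos λ, cos φ sin λ, sin φ).
The central angle between the endpoints is δ = arccos(p₁·p₂) ≈ 0.349 rad (20.0°).
Interpolate at f = 7/9 with slerp weights a = sin((1−f)δ)/sin δ ≈ 0.227, b = sin(fδ)/sin δ ≈ 0.784.
p = a·p₁ + b·p₂ ≈ (-0.350, 0.606, -0.714); φ = arcsin(p_z) ≈ -45.56°, λ = atan2(p_y, p_x) ≈ 120.00°.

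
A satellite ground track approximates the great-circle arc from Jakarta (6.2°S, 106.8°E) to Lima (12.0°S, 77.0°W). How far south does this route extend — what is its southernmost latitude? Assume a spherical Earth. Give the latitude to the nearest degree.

≈ 78°S

The great circle lies in the plane with unit normal n̂ = (p₁ × p₂)/|p₁ × p₂|.
Here n̂_z ≈ +0.202; the vertex latitude is φ_max = arccos|n̂_z| ≈ 78.3°.
Check via Clairaut: cos φ_max = |cos φ₁| · sin C = cos(6.2°)·sin(168.3°) ≈ 0.202, again giving ≈ 78.3°.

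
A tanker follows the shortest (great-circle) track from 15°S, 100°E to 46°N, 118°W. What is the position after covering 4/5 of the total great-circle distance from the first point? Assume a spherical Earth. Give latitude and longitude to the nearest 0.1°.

Write both endpoints as unit vectors p₁, p₂ with components (cos φ cos λ, cos φ sin λ, sin φ).
The central angle between the endpoints is δ = arccos(p₁·p₂) ≈ 2.367 rad (135.6°).
Interpolate at f = 4/5 with slerp weights a = sin((1−f)δ)/sin δ ≈ 0.652, b = sin(fδ)/sin δ ≈ 1.356.
p = a·p₁ + b·p₂ ≈ (-0.552, -0.211, 0.807); φ = arcsin(p_z) ≈ 53.78°, λ = atan2(p_y, p_x) ≈ -159.02°.

≈ 53.8°N, 159.0°W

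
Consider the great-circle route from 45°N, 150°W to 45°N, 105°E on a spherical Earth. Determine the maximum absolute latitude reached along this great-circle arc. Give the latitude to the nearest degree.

The great circle lies in the plane with unit normal n̂ = (p₁ × p₂)/|p₁ × p₂|.
Here n̂_z ≈ -0.520; the vertex latitude is φ_max = arccos|n̂_z| ≈ 58.7°.
Check via Clairaut: cos φ_max = |cos φ₁| · sin C = cos(45.0°)·sin(47.3°) ≈ 0.520, again giving ≈ 58.7°.

≈ 59°N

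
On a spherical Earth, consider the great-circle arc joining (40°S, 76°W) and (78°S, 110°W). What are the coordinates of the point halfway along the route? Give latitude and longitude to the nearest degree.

≈ (60°S, 83°W)

Convert each endpoint to a unit vector on the sphere (x = cos φ cos λ, y = cos φ sin λ, z = sin φ).
The central angle between the endpoints is δ = arccos(p₁·p₂) ≈ 0.706 rad (40.5°).
Interpolate at f = 1/2 with slerp weights a = sin((1−f)δ)/sin δ ≈ 0.533, b = sin(fδ)/sin δ ≈ 0.533.
p = a·p₁ + b·p₂ ≈ (0.061, -0.500, -0.864); φ = arcsin(p_z) ≈ -59.74°, λ = atan2(p_y, p_x) ≈ -83.06°.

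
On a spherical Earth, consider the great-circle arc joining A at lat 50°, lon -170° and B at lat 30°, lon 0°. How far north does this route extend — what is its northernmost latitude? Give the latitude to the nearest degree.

≈ 84°

The great circle lies in the plane with unit normal n̂ = (p₁ × p₂)/|p₁ × p₂|.
Here n̂_z ≈ +0.098; the vertex latitude is φ_max = arccos|n̂_z| ≈ 84.4°.
Check via Clairaut: cos φ_max = |cos φ₁| · sin C = cos(50.0°)·sin(8.8°) ≈ 0.098, again giving ≈ 84.4°.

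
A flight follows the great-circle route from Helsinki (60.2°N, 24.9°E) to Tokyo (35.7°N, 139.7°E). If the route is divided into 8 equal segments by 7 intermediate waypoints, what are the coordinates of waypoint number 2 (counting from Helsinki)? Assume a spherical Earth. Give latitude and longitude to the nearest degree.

Convert each endpoint to a unit vector on the sphere (x = cos φ cos λ, y = cos φ sin λ, z = sin φ).
The central angle between the endpoints is δ = arccos(p₁·p₂) ≈ 1.227 rad (70.3°).
Interpolate at f = 2/8 with slerp weights a = sin((1−f)δ)/sin δ ≈ 0.845, b = sin(fδ)/sin δ ≈ 0.321.
p = a·p₁ + b·p₂ ≈ (0.182, 0.345, 0.921); φ = arcsin(p_z) ≈ 67.01°, λ = atan2(p_y, p_x) ≈ 62.16°.

≈ 67°N, 62°E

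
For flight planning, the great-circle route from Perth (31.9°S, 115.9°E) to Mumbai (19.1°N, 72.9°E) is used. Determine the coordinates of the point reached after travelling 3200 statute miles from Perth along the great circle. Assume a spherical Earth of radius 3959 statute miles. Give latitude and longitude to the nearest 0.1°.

≈ 3.9°N, 85.0°E

The haversine formula gives a central angle δ ≈ 1.144 rad (65.6°) between the endpoints. The total great-circle distance is δ·R ≈ 1.144 × 3959 ≈ 4530 mi, so the target fraction is f = 3200/4530 ≈ 0.706.
Interpolate at f ≈ 0.706 with slerp weights a = sin((1−f)δ)/sin δ ≈ 0.362, b = sin(fδ)/sin δ ≈ 0.794.
p = a·p₁ + b·p₂ ≈ (0.086, 0.994, 0.069); φ = arcsin(p_z) ≈ 3.93°, λ = atan2(p_y, p_x) ≈ 85.03°.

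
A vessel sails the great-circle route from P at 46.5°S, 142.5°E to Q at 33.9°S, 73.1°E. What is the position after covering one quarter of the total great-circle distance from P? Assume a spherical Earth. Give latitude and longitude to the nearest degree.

Convert each endpoint to a unit vector on the sphere (x = cos φ cos λ, y = cos φ sin λ, z = sin φ).
The central angle between the endpoints is δ = arccos(p₁·p₂) ≈ 0.920 rad (52.7°).
Interpolate at f = 1/4 with slerp weights a = sin((1−f)δ)/sin δ ≈ 0.800, b = sin(fδ)/sin δ ≈ 0.287.
p = a·p₁ + b·p₂ ≈ (-0.368, 0.563, -0.740); φ = arcsin(p_z) ≈ -47.75°, λ = atan2(p_y, p_x) ≈ 123.16°.

≈ 48°S, 123°E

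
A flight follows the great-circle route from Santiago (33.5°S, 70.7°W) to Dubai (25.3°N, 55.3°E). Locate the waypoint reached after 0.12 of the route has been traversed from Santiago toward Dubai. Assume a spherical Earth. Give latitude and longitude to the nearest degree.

Write both endpoints as unit vectors p₁, p₂ with components (cos φ cos λ, cos φ sin λ, sin φ).
The central angle between the endpoints is δ = arccos(p₁·p₂) ≈ 2.317 rad (132.8°).
Interpolate at f = 0.12 with slerp weights a = sin((1−f)δ)/sin δ ≈ 1.215, b = sin(fδ)/sin δ ≈ 0.374.
p = a·p₁ + b·p₂ ≈ (0.527, -0.679, -0.511); φ = arcsin(p_z) ≈ -30.74°, λ = atan2(p_y, p_x) ≈ -52.15°.

≈ 31°S, 52°W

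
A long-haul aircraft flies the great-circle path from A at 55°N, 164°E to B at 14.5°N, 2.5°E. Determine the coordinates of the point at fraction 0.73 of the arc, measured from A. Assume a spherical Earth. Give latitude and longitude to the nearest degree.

≈ 43°N, 10°E

Convert each endpoint to a unit vector on the sphere (x = cos φ cos λ, y = cos φ sin λ, z = sin φ).
The central angle between the endpoints is δ = arccos(p₁·p₂) ≈ 1.898 rad (108.8°).
Interpolate at f = 0.73 with slerp weights a = sin((1−f)δ)/sin δ ≈ 0.518, b = sin(fδ)/sin δ ≈ 1.038.
p = a·p₁ + b·p₂ ≈ (0.718, 0.126, 0.684); φ = arcsin(p_z) ≈ 43.16°, λ = atan2(p_y, p_x) ≈ 9.92°.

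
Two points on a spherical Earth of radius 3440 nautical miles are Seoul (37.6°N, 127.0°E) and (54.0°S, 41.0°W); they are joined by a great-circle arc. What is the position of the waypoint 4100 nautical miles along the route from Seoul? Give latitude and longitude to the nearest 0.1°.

The haversine formula gives a central angle δ ≈ 2.821 rad (161.6°) between the endpoints. The total great-circle distance is δ·R ≈ 2.821 × 3440 ≈ 9705 nmi, so the target fraction is f = 4100/9705 ≈ 0.422.
Interpolate at f ≈ 0.422 with slerp weights a = sin((1−f)δ)/sin δ ≈ 3.171, b = sin(fδ)/sin δ ≈ 2.951.
p = a·p₁ + b·p₂ ≈ (-0.203, 0.868, -0.453); φ = arcsin(p_z) ≈ -26.91°, λ = atan2(p_y, p_x) ≈ 103.15°.

≈ (26.9°S, 103.1°E)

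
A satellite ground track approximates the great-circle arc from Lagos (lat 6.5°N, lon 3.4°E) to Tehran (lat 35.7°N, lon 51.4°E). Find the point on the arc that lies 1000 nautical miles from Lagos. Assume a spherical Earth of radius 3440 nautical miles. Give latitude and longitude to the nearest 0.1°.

Convert each endpoint to a unit vector on the sphere (x = cos φ cos λ, y = cos φ sin λ, z = sin φ).
The central angle between the endpoints is δ = arccos(p₁·p₂) ≈ 0.920 rad (52.7°). The total great-circle distance is δ·R ≈ 0.920 × 3440 ≈ 3164 nmi, so the target fraction is f = 1000/3164 ≈ 0.316.
Interpolate at f ≈ 0.316 with slerp weights a = sin((1−f)δ)/sin δ ≈ 0.740, b = sin(fδ)/sin δ ≈ 0.360.
p = a·p₁ + b·p₂ ≈ (0.916, 0.272, 0.294); φ = arcsin(p_z) ≈ 17.10°, λ = atan2(p_y, p_x) ≈ 16.55°.

≈ lat 17.1°N, lon 16.5°E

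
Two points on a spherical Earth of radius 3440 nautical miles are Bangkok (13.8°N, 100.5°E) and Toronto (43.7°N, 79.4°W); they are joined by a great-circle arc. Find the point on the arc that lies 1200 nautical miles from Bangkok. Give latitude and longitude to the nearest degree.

≈ 34°N, 100°E

The haversine formula gives a central angle δ ≈ 2.138 rad (122.5°) between the endpoints. The total great-circle distance is δ·R ≈ 2.138 × 3440 ≈ 7355 nmi, so the target fraction is f = 1200/7355 ≈ 0.163.
Interpolate at f ≈ 0.163 with slerp weights a = sin((1−f)δ)/sin δ ≈ 1.158, b = sin(fδ)/sin δ ≈ 0.405.
p = a·p₁ + b·p₂ ≈ (-0.151, 0.817, 0.556); φ = arcsin(p_z) ≈ 33.79°, λ = atan2(p_y, p_x) ≈ 100.46°.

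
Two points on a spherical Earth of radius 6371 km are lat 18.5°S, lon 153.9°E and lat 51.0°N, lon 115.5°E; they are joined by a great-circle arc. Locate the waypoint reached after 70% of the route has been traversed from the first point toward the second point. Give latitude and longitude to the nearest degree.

≈ lat 31°N, lon 132°E

From cos δ = sin φ₁ sin φ₂ + cos φ₁ cos φ₂ cos Δλ, the central angle is δ ≈ 1.348 rad (77.2°).
Interpolate at f = 0.70 with slerp weights a = sin((1−f)δ)/sin δ ≈ 0.403, b = sin(fδ)/sin δ ≈ 0.830.
p = a·p₁ + b·p₂ ≈ (-0.568, 0.640, 0.517); φ = arcsin(p_z) ≈ 31.14°, λ = atan2(p_y, p_x) ≈ 131.62°.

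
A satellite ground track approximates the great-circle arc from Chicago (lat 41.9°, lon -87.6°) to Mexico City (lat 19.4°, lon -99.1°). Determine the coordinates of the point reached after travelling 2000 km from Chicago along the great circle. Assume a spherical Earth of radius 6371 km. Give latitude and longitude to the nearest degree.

≈ lat 25°, lon -97°

Write both endpoints as unit vectors p₁, p₂ with components (cos φ cos λ, cos φ sin λ, sin φ).
The central angle between the endpoints is δ = arccos(p₁·p₂) ≈ 0.428 rad (24.5°). The total great-circle distance is δ·R ≈ 0.428 × 6371 ≈ 2727 km, so the target fraction is f = 2000/2727 ≈ 0.733.
Interpolate at f ≈ 0.733 with slerp weights a = sin((1−f)δ)/sin δ ≈ 0.274, b = sin(fδ)/sin δ ≈ 0.744.
p = a·p₁ + b·p₂ ≈ (-0.102, -0.897, 0.430); φ = arcsin(p_z) ≈ 25.49°, λ = atan2(p_y, p_x) ≈ -96.52°.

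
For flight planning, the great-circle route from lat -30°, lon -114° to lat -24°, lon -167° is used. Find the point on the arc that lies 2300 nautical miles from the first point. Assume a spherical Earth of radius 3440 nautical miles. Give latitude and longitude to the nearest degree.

≈ lat -27°, lon -158°

From cos δ = sin φ₁ sin φ₂ + cos φ₁ cos φ₂ cos Δλ, the central angle is δ ≈ 0.824 rad (47.2°). The total great-circle distance is δ·R ≈ 0.824 × 3440 ≈ 2834 nmi, so the target fraction is f = 2300/2834 ≈ 0.812.
Interpolate at f ≈ 0.812 with slerp weights a = sin((1−f)δ)/sin δ ≈ 0.211, b = sin(fδ)/sin δ ≈ 0.845.
p = a·p₁ + b·p₂ ≈ (-0.826, -0.340, -0.449); φ = arcsin(p_z) ≈ -26.68°, λ = atan2(p_y, p_x) ≈ -157.62°.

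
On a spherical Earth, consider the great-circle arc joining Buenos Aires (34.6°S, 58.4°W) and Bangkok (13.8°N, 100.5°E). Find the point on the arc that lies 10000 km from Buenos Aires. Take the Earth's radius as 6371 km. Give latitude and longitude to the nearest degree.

≈ (34°S, 59°E)

Write both endpoints as unit vectors p₁, p₂ with components (cos φ cos λ, cos φ sin λ, sin φ).
The central angle between the endpoints is δ = arccos(p₁·p₂) ≈ 2.649 rad (151.8°). The total great-circle distance is δ·R ≈ 2.649 × 6371 ≈ 16878 km, so the target fraction is f = 10000/16878 ≈ 0.592.
Interpolate at f ≈ 0.592 with slerp weights a = sin((1−f)δ)/sin δ ≈ 1.865, b = sin(fδ)/sin δ ≈ 2.116.
p = a·p₁ + b·p₂ ≈ (0.430, 0.712, -0.555); φ = arcsin(p_z) ≈ -33.69°, λ = atan2(p_y, p_x) ≈ 58.87°.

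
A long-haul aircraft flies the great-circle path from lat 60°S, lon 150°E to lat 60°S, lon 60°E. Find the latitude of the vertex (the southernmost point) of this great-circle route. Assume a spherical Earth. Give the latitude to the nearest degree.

The great circle lies in the plane with unit normal n̂ = (p₁ × p₂)/|p₁ × p₂|.
Here n̂_z ≈ -0.378; the vertex latitude is φ_max = arccos|n̂_z| ≈ 67.8°.
Check via Clairaut: cos φ_max = |cos φ₁| · sin C = cos(60.0°)·sin(130.9°) ≈ 0.378, again giving ≈ 67.8°.

≈ 68°S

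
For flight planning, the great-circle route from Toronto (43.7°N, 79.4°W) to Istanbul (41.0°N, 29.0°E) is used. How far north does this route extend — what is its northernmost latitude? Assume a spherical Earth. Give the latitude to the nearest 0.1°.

≈ 57.4°N

The great circle lies in the plane with unit normal n̂ = (p₁ × p₂)/|p₁ × p₂|.
Here n̂_z ≈ +0.539; the vertex latitude is φ_max = arccos|n̂_z| ≈ 57.4°.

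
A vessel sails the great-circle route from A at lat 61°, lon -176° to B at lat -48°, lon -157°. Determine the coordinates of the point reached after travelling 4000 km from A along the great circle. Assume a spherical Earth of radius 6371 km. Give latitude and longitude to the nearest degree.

From cos δ = sin φ₁ sin φ₂ + cos φ₁ cos φ₂ cos Δλ, the central angle is δ ≈ 1.921 rad (110.1°). The total great-circle distance is δ·R ≈ 1.921 × 6371 ≈ 12240 km, so the target fraction is f = 4000/12240 ≈ 0.327.
Interpolate at f ≈ 0.327 with slerp weights a = sin((1−f)δ)/sin δ ≈ 1.024, b = sin(fδ)/sin δ ≈ 0.625.
p = a·p₁ + b·p₂ ≈ (-0.880, -0.198, 0.431); φ = arcsin(p_z) ≈ 25.52°, λ = atan2(p_y, p_x) ≈ -167.32°.

≈ lat 26°, lon -167°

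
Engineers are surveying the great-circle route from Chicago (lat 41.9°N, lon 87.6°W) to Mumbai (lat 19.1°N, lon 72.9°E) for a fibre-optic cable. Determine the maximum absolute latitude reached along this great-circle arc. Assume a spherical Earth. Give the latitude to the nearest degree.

The great circle lies in the plane with unit normal n̂ = (p₁ × p₂)/|p₁ × p₂|.
Here n̂_z ≈ +0.262; the vertex latitude is φ_max = arccos|n̂_z| ≈ 74.8°.
Check via Clairaut: cos φ_max = |cos φ₁| · sin C = cos(41.9°)·sin(20.6°) ≈ 0.262, again giving ≈ 74.8°.

≈ 75°N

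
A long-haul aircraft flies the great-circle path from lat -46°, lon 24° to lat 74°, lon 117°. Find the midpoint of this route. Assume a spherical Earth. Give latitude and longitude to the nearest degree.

Write both endpoints as unit vectors p₁, p₂ with components (cos φ cos λ, cos φ sin λ, sin φ).
The central angle between the endpoints is δ = arccos(p₁·p₂) ≈ 2.348 rad (134.5°).
Interpolate at f = 1/2 with slerp weights a = sin((1−f)δ)/sin δ ≈ 1.294, b = sin(fδ)/sin δ ≈ 1.294.
p = a·p₁ + b·p₂ ≈ (0.659, 0.684, 0.313); φ = arcsin(p_z) ≈ 18.25°, λ = atan2(p_y, p_x) ≈ 46.03°.

≈ lat 18°, lon 46°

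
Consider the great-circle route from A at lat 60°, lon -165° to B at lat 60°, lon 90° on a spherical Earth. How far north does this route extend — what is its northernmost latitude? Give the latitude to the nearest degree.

The great circle lies in the plane with unit normal n̂ = (p₁ × p₂)/|p₁ × p₂|.
Here n̂_z ≈ -0.332; the vertex latitude is φ_max = arccos|n̂_z| ≈ 70.6°.

≈ 71°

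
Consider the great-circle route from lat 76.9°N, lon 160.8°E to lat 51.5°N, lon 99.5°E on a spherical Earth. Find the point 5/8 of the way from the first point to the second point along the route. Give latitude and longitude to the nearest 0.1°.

≈ lat 63.1°N, lon 109.5°E

The haversine formula gives a central angle δ ≈ 0.592 rad (33.9°) between the endpoints.
Interpolate at f = 5/8 with slerp weights a = sin((1−f)δ)/sin δ ≈ 0.395, b = sin(fδ)/sin δ ≈ 0.648.
p = a·p₁ + b·p₂ ≈ (-0.151, 0.427, 0.891); φ = arcsin(p_z) ≈ 63.05°, λ = atan2(p_y, p_x) ≈ 109.47°.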